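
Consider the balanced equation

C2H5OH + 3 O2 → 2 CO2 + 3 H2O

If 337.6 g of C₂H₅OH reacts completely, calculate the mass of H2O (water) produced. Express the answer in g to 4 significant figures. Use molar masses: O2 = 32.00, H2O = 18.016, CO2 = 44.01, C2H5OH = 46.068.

396.1 g

n(C2H5OH) = 337.60 g / 46.068 g/mol = 7.3283 mol.
From the equation the C2H5OH:H2O mole ratio is 1:3, so n(H2O) = 7.3283 × 3/1 = 21.985 mol.
Mass of H2O = 21.985 mol × 18.016 g/mol = 396.08 g.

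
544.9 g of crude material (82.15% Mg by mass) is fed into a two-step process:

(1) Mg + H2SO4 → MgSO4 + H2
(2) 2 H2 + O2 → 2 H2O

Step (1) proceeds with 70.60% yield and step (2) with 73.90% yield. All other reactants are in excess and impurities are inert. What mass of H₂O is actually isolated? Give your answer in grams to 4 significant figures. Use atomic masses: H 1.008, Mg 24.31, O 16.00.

173.1 g

Pure Mg = 544.9 × 0.8215 = 447.64 g.
M(Mg) = 24.31 g/mol.
M(H2O) = 2(1.008) + 16.00 = 18.016 g/mol.
n(Mg) = 447.64 / 24.31 = 18.414 mol.
Step 1 (Mg:H2 = 1:1): theoretical n(H2) = 18.414 mol; at 70.60% yield, n(H2) = 13.000 mol.
Step 2 (H2:H2O = 2:2): theoretical n(H2O) = 13.000 mol, so theoretical mass = 13.000 × 18.016 = 234.21 g.
At 73.90% yield, actual mass of H2O = 234.21 × 0.7390 = 173.08 g.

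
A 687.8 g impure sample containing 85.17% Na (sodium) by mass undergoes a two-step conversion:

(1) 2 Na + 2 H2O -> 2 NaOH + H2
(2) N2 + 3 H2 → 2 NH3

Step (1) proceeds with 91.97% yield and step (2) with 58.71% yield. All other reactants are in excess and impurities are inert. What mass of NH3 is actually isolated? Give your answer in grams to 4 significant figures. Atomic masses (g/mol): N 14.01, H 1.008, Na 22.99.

Pure Na = 687.8 × 0.8517 = 585.80 g.
M(Na) = 22.99 g/mol.
M(NH3) = 14.01 + 3(1.008) = 17.034 g/mol.
n(Na) = 585.80 / 22.99 = 25.481 mol.
Step 1 (Na:H2 = 2:1): theoretical n(H2) = 12.740 mol; at 91.97% yield, n(H2) = 11.717 mol.
Step 2 (H2:NH3 = 3:2): theoretical n(NH3) = 7.8115 mol, so theoretical mass = 7.8115 × 17.034 = 133.06 g.
At 58.71% yield, actual mass of NH3 = 133.06 × 0.5871 = 78.120 g.

78.12 g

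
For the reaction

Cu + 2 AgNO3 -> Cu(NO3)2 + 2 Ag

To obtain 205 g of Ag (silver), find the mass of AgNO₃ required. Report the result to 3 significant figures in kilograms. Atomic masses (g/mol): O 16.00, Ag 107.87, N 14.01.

0.323 kg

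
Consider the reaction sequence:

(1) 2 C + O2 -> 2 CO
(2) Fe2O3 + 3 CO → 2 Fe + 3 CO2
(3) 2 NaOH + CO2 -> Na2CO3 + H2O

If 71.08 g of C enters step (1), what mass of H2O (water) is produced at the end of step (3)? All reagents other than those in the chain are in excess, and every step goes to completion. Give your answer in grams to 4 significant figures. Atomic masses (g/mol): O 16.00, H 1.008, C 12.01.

106.6 g

M(C) = 12.01 g/mol.
M(H2O) = 2(1.008) + 16.00 = 18.016 g/mol.
n(C) = 71.08 / 12.01 = 5.9184 mol.
Reaction (1): C→CO ratio 2:2 ⇒ n(CO) = 5.9184 mol.
Reaction (2): CO→CO2 ratio 3:3 ⇒ n(CO2) = 5.9184 mol.
Reaction (3): CO2→H2O ratio 1:1 ⇒ n(H2O) = 5.9184 mol.
Mass of H2O = 5.9184 × 18.016 = 106.63 g.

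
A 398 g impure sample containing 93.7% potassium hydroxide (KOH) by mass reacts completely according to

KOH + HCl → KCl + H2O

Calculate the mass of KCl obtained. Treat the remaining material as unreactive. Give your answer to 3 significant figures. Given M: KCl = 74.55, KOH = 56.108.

Mass of pure KOH = 398 g × 0.937 = 372.9 g.
n(KOH) = 372.9 g / 56.108 g/mol = 6.647 mol.
From the equation the KOH:KCl mole ratio is 1:1, so n(KCl) = 6.647 × 1/1 = 6.647 mol.
Mass of KCl = 6.647 mol × 74.55 g/mol = 495.5 g.

496 g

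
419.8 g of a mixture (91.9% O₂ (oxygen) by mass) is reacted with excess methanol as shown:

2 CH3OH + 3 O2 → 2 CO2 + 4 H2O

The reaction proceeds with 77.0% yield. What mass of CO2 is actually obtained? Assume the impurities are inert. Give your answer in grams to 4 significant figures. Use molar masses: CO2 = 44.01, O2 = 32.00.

272.4 g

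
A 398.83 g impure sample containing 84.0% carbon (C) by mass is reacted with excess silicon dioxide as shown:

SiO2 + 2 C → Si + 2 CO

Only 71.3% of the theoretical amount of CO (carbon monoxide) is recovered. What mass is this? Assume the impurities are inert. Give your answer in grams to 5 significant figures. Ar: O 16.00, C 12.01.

557.09 g

Pure C available = 398.83 g × 0.840 = 335.017 g.
M(C) = 12.01 g/mol.
M(CO) = 12.01 + 16.00 = 28.01 g/mol.
n(C) = 335.017 g / 12.01 g/mol = 27.8949 mol.
From the equation the C:CO mole ratio is 2:2, so n(CO) = 27.8949 × 2/2 = 27.8949 mol.
Mass of CO = 27.8949 mol × 28.01 g/mol = 781.335 g.
Actual mass collected = 781.335 g × 0.713 = 557.092 g.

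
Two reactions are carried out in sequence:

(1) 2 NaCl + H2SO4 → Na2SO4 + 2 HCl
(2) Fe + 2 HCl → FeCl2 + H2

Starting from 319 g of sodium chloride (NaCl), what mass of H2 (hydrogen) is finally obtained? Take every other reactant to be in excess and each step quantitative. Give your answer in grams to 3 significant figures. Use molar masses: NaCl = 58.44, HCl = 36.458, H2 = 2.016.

5.50 g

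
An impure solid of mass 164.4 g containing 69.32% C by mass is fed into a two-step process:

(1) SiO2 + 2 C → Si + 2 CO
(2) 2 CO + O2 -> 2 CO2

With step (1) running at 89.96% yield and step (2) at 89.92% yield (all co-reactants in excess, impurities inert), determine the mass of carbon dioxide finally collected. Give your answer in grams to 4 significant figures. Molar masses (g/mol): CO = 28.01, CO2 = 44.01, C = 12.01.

Pure C = 164.4 × 0.6932 = 113.96 g.
n(C) = 113.96 / 12.01 = 9.4889 mol.
Step 1 (C:CO = 2:2): theoretical n(CO) = 9.4889 mol; at 89.96% yield, n(CO) = 8.5362 mol.
Step 2 (CO:CO2 = 2:2): theoretical n(CO2) = 8.5362 mol, so theoretical mass = 8.5362 × 44.01 = 375.68 g.
At 89.92% yield, actual mass of CO2 = 375.68 × 0.8992 = 337.81 g.

337.8 g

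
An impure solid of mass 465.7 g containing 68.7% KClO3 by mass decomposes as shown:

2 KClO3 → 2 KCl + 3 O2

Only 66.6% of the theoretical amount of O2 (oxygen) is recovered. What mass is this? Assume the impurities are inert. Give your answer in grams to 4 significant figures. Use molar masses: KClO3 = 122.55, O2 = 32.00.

83.46 g

Pure KClO3 available = 465.7 g × 0.687 = 319.94 g.
n(KClO3) = 319.94 g / 122.55 g/mol = 2.6107 mol.
From the equation the KClO3:O2 mole ratio is 2:3, so n(O2) = 2.6107 × 3/2 = 3.9160 mol.
Mass of O2 = 3.9160 mol × 32.00 g/mol = 125.31 g.
Actual mass collected = 125.31 g × 0.666 = 83.457 g.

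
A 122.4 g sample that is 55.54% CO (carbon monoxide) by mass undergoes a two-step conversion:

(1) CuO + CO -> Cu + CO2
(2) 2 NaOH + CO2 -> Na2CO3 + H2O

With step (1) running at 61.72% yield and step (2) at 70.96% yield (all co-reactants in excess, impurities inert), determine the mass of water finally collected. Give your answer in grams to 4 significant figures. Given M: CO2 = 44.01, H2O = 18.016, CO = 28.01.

19.15 g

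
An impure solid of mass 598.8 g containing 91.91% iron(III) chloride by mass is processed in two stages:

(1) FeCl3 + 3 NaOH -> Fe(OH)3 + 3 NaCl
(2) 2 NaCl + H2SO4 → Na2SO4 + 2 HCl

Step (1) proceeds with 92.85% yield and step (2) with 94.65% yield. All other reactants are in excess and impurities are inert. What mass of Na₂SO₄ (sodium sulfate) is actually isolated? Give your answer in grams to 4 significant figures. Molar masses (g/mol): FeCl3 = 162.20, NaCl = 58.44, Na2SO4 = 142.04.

635.3 g

Pure FeCl3 = 598.8 × 0.9191 = 550.36 g.
n(FeCl3) = 550.36 / 162.20 = 3.3931 mol.
Step 1 (FeCl3:NaCl = 1:3): theoretical n(NaCl) = 10.179 mol; at 92.85% yield, n(NaCl) = 9.4514 mol.
Step 2 (NaCl:Na2SO4 = 2:1): theoretical n(Na2SO4) = 4.7257 mol, so theoretical mass = 4.7257 × 142.04 = 671.24 g.
At 94.65% yield, actual mass of Na2SO4 = 671.24 × 0.9465 = 635.33 g.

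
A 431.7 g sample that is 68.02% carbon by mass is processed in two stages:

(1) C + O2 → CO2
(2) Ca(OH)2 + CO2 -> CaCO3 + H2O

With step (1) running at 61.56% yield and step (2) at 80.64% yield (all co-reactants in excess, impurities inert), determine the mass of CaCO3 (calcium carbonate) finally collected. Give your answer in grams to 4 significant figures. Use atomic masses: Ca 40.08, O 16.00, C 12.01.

1215 g

Pure C = 431.7 × 0.6802 = 293.64 g.
M(C) = 12.01 g/mol.
M(CaCO3) = 40.08 + 12.01 + 3(16.00) = 100.09 g/mol.
n(C) = 293.64 / 12.01 = 24.450 mol.
Step 1 (C:CO2 = 1:1): theoretical n(CO2) = 24.450 mol; at 61.56% yield, n(CO2) = 15.051 mol.
Step 2 (CO2:CaCO3 = 1:1): theoretical n(CaCO3) = 15.051 mol, so theoretical mass = 15.051 × 100.09 = 1506.5 g.
At 80.64% yield, actual mass of CaCO3 = 1506.5 × 0.8064 = 1214.8 g.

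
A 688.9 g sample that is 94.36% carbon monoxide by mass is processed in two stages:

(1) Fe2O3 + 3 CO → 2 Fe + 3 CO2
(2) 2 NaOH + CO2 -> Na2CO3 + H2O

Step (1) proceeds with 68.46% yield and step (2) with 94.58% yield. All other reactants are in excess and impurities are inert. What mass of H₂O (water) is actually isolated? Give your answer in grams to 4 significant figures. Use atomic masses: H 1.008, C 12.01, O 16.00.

270.7 g

Pure CO = 688.9 × 0.9436 = 650.05 g.
M(CO) = 12.01 + 16.00 = 28.01 g/mol.
M(H2O) = 2(1.008) + 16.00 = 18.016 g/mol.
n(CO) = 650.05 / 28.01 = 23.208 mol.
Step 1 (CO:CO2 = 3:3): theoretical n(CO2) = 23.208 mol; at 68.46% yield, n(CO2) = 15.888 mol.
Step 2 (CO2:H2O = 1:1): theoretical n(H2O) = 15.888 mol, so theoretical mass = 15.888 × 18.016 = 286.24 g.
At 94.58% yield, actual mass of H2O = 286.24 × 0.9458 = 270.72 g.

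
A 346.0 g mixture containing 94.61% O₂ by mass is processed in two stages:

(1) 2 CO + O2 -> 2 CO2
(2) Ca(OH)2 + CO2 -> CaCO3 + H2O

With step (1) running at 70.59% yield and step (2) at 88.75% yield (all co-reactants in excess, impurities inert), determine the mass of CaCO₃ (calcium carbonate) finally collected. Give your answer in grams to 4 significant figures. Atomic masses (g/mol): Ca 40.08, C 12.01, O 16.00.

1283 g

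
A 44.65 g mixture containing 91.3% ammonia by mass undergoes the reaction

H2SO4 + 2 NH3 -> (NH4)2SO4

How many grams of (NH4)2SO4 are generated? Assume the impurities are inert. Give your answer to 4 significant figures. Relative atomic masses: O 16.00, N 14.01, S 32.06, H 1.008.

158.1 g

Mass of pure NH3 = 44.65 g × 0.913 = 40.765 g.
M(NH3) = 14.01 + 3(1.008) = 17.034 g/mol.
M((NH4)2SO4) = 2(14.01) + 8(1.008) + 32.06 + 4(16.00) = 132.144 g/mol.
n(NH3) = 40.765 g / 17.034 g/mol = 2.3932 mol.
From the equation the NH3:(NH4)2SO4 mole ratio is 2:1, so n((NH4)2SO4) = 2.3932 × 1/2 = 1.1966 mol.
Mass of (NH4)2SO4 = 1.1966 mol × 132.144 g/mol = 158.12 g.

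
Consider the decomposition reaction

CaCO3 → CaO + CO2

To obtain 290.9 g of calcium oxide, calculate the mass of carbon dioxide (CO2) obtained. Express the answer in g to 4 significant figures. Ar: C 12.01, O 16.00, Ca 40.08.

M(CaO) = 40.08 + 16.00 = 56.08 g/mol.
M(CO2) = 12.01 + 2(16.00) = 44.01 g/mol.
n(CaO) = 290.90 g / 56.08 g/mol = 5.1872 mol.
From the equation the CaO:CO2 mole ratio is 1:1, so n(CO2) = 5.1872 × 1/1 = 5.1872 mol.
Mass of CO2 = 5.1872 mol × 44.01 g/mol = 228.29 g.

228.3 g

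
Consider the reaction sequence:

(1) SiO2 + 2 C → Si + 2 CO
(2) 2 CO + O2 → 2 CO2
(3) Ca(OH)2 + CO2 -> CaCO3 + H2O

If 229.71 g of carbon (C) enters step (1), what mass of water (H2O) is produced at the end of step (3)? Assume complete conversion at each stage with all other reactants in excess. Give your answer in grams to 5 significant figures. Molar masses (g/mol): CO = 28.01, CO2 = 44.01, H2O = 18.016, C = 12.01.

n(C) = 229.71 / 12.01 = 19.1266 mol.
Reaction (1): C→CO ratio 2:2 ⇒ n(CO) = 19.1266 mol.
Reaction (2): CO→CO2 ratio 2:2 ⇒ n(CO2) = 19.1266 mol.
Reaction (3): CO2→H2O ratio 1:1 ⇒ n(H2O) = 19.1266 mol.
Mass of H2O = 19.1266 × 18.016 = 344.584 g.

344.58 g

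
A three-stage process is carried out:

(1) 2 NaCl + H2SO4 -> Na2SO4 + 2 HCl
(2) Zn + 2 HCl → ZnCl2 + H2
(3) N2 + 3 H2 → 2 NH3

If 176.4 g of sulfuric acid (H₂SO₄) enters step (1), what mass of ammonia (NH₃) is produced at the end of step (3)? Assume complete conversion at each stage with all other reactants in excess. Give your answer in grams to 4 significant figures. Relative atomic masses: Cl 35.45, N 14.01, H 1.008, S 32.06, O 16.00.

20.42 g

M(H2SO4) = 2(1.008) + 32.06 + 4(16.00) = 98.076 g/mol.
M(NH3) = 14.01 + 3(1.008) = 17.034 g/mol.
n(H2SO4) = 176.4 / 98.076 = 1.7986 mol.
Reaction (1): H2SO4→HCl ratio 1:2 ⇒ n(HCl) = 3.5972 mol.
Reaction (2): HCl→H2 ratio 2:1 ⇒ n(H2) = 1.7986 mol.
Reaction (3): H2→NH3 ratio 3:2 ⇒ n(NH3) = 1.1991 mol.
Mass of NH3 = 1.1991 × 17.034 = 20.425 g.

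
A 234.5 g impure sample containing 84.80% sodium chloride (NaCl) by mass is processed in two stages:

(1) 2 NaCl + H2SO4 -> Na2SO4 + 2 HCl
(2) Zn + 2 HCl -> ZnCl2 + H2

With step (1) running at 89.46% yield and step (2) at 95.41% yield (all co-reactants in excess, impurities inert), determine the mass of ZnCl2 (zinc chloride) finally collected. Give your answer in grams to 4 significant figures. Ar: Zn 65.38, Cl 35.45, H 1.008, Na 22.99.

197.9 g

Pure NaCl = 234.5 × 0.8480 = 198.86 g.
M(NaCl) = 22.99 + 35.45 = 58.44 g/mol.
M(ZnCl2) = 65.38 + 2(35.45) = 136.28 g/mol.
n(NaCl) = 198.86 / 58.44 = 3.4027 mol.
Step 1 (NaCl:HCl = 2:2): theoretical n(HCl) = 3.4027 mol; at 89.46% yield, n(HCl) = 3.0441 mol.
Step 2 (HCl:ZnCl2 = 2:1): theoretical n(ZnCl2) = 1.5220 mol, so theoretical mass = 1.5220 × 136.28 = 207.42 g.
At 95.41% yield, actual mass of ZnCl2 = 207.42 × 0.9541 = 197.90 g.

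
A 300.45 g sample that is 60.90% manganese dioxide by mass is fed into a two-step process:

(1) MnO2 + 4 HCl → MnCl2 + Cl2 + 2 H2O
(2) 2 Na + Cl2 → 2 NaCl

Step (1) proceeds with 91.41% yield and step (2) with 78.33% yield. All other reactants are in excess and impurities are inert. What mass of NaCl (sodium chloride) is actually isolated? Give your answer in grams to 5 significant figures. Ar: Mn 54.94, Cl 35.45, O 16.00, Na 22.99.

176.13 g

Pure MnO2 = 300.45 × 0.6090 = 182.974 g.
M(MnO2) = 54.94 + 2(16.00) = 86.94 g/mol.
M(NaCl) = 22.99 + 35.45 = 58.44 g/mol.
n(MnO2) = 182.974 / 86.94 = 2.10460 mol.
Step 1 (MnO2:Cl2 = 1:1): theoretical n(Cl2) = 2.10460 mol; at 91.41% yield, n(Cl2) = 1.92382 mol.
Step 2 (Cl2:NaCl = 1:2): theoretical n(NaCl) = 3.84763 mol, so theoretical mass = 3.84763 × 58.44 = 224.856 g.
At 78.33% yield, actual mass of NaCl = 224.856 × 0.7833 = 176.129 g.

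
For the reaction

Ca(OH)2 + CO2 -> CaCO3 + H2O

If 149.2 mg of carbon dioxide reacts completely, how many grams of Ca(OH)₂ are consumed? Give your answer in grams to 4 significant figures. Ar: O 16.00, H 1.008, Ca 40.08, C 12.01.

M(CO2) = 12.01 + 2(16.00) = 44.01 g/mol.
M(Ca(OH)2) = 40.08 + 2(16.00) + 2(1.008) = 74.096 g/mol.
Convert: 149.2 mg = 0.14920 g.
n(CO2) = 0.14920 g / 44.01 g/mol = 0.0033901 mol.
From the equation the CO2:Ca(OH)2 mole ratio is 1:1, so n(Ca(OH)2) = 0.0033901 × 1/1 = 0.0033901 mol.
Mass of Ca(OH)2 = 0.0033901 mol × 74.096 g/mol = 0.25120 g.

0.2512 g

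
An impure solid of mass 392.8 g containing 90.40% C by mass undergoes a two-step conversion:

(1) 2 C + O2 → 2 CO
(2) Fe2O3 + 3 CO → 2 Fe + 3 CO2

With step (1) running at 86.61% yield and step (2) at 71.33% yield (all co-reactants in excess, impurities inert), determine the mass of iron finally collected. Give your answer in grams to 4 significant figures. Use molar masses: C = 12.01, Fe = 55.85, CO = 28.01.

680.1 g

Pure C = 392.8 × 0.9040 = 355.09 g.
n(C) = 355.09 / 12.01 = 29.566 mol.
Step 1 (C:CO = 2:2): theoretical n(CO) = 29.566 mol; at 86.61% yield, n(CO) = 25.607 mol.
Step 2 (CO:Fe = 3:2): theoretical n(Fe) = 17.072 mol, so theoretical mass = 17.072 × 55.85 = 953.45 g.
At 71.33% yield, actual mass of Fe = 953.45 × 0.7133 = 680.09 g.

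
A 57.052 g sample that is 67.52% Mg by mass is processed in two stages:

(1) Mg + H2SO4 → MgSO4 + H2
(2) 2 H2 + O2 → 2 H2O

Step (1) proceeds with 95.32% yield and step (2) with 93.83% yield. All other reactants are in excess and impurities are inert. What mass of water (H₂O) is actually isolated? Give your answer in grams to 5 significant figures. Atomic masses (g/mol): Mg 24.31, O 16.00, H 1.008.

Pure Mg = 57.052 × 0.6752 = 38.5215 g.
M(Mg) = 24.31 g/mol.
M(H2O) = 2(1.008) + 16.00 = 18.016 g/mol.
n(Mg) = 38.5215 / 24.31 = 1.58460 mol.
Step 1 (Mg:H2 = 1:1): theoretical n(H2) = 1.58460 mol; at 95.32% yield, n(H2) = 1.51044 mol.
Step 2 (H2:H2O = 2:2): theoretical n(H2O) = 1.51044 mol, so theoretical mass = 1.51044 × 18.016 = 27.2120 g.
At 93.83% yield, actual mass of H2O = 27.2120 × 0.9383 = 25.5330 g.

25.533 g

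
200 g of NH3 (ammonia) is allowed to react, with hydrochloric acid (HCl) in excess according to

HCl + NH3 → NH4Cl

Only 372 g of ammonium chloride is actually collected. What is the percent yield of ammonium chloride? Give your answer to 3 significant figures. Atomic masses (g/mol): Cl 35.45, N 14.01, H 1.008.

59.2 %

M(NH3) = 14.01 + 3(1.008) = 17.034 g/mol.
M(NH4Cl) = 14.01 + 4(1.008) + 35.45 = 53.492 g/mol.
n(NH3) = 200.0 g / 17.034 g/mol = 11.74 mol.
From the equation the NH3:NH4Cl mole ratio is 1:1, so n(NH4Cl) = 11.74 × 1/1 = 11.74 mol.
Mass of NH4Cl = 11.74 mol × 53.492 g/mol = 628.1 g.
This is the theoretical yield. Percent yield = 372 g / 628.1 g × 100% = 59.23%.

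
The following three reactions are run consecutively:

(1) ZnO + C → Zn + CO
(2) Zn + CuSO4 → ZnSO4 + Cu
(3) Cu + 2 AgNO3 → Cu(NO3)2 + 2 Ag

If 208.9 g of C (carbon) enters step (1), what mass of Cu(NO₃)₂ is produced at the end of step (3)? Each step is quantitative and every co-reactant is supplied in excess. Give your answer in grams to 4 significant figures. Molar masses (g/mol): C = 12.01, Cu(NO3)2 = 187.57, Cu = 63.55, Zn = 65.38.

3263 g

n(C) = 208.9 / 12.01 = 17.394 mol.
Reaction (1): C→Zn ratio 1:1 ⇒ n(Zn) = 17.394 mol.
Reaction (2): Zn→Cu ratio 1:1 ⇒ n(Cu) = 17.394 mol.
Reaction (3): Cu→Cu(NO3)2 ratio 1:1 ⇒ n(Cu(NO3)2) = 17.394 mol.
Mass of Cu(NO3)2 = 17.394 × 187.57 = 3262.6 g.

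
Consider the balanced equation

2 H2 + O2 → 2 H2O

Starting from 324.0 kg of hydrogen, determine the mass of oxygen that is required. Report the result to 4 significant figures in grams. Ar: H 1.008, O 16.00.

2571000 g

M(H2) = 2(1.008) = 2.016 g/mol.
M(O2) = 2(16.00) = 32.00 g/mol.
Convert: 324.0 kg = 324000 g.
n(H2) = 324000 g / 2.016 g/mol = 160710 mol.
From the equation the H2:O2 mole ratio is 2:1, so n(O2) = 160710 × 1/2 = 80357 mol.
Mass of O2 = 80357 mol × 32.00 g/mol = 2.5714 × 10^6 g.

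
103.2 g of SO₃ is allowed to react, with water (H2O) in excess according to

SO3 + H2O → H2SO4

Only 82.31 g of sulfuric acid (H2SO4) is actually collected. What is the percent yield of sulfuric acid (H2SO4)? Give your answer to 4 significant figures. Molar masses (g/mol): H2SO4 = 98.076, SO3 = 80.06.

65.11 %

n(SO3) = 103.20 g / 80.06 g/mol = 1.2890 mol.
From the equation the SO3:H2SO4 mole ratio is 1:1, so n(H2SO4) = 1.2890 × 1/1 = 1.2890 mol.
Mass of H2SO4 = 1.2890 mol × 98.076 g/mol = 126.42 g.
This is the theoretical yield. Percent yield = 82.31 g / 126.42 g × 100% = 65.107%.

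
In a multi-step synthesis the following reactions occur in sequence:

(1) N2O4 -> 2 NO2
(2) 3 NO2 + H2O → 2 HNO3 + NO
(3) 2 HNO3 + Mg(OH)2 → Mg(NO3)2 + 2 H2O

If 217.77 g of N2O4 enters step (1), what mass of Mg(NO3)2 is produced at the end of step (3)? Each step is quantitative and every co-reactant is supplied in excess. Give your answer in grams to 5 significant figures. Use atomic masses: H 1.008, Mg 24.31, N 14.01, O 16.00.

234.02 g

M(N2O4) = 2(14.01) + 4(16.00) = 92.02 g/mol.
M(Mg(NO3)2) = 24.31 + 2(14.01) + 6(16.00) = 148.33 g/mol.
n(N2O4) = 217.77 / 92.02 = 2.36655 mol.
Reaction (1): N2O4→NO2 ratio 1:2 ⇒ n(NO2) = 4.73310 mol.
Reaction (2): NO2→HNO3 ratio 3:2 ⇒ n(HNO3) = 3.15540 mol.
Reaction (3): HNO3→Mg(NO3)2 ratio 2:1 ⇒ n(Mg(NO3)2) = 1.57770 mol.
Mass of Mg(NO3)2 = 1.57770 × 148.33 = 234.020 g.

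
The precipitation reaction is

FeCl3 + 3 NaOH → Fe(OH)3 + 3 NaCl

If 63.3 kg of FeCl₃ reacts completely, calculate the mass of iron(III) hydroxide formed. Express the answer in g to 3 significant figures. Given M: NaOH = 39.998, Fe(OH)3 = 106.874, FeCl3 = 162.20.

41700 g

Convert: 63.3 kg = 63300 g.
n(FeCl3) = 63300 g / 162.20 g/mol = 390.3 mol.
From the equation the FeCl3:Fe(OH)3 mole ratio is 1:1, so n(Fe(OH)3) = 390.3 × 1/1 = 390.3 mol.
Mass of Fe(OH)3 = 390.3 mol × 106.874 g/mol = 41710 g.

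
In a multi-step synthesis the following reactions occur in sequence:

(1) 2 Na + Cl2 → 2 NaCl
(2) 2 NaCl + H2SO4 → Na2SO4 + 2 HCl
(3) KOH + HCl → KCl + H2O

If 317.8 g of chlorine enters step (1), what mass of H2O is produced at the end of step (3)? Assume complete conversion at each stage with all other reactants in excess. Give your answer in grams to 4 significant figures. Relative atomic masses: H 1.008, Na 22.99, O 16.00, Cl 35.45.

M(Cl2) = 2(35.45) = 70.90 g/mol.
M(H2O) = 2(1.008) + 16.00 = 18.016 g/mol.
n(Cl2) = 317.8 / 70.90 = 4.4824 mol.
Reaction (1): Cl2→NaCl ratio 1:2 ⇒ n(NaCl) = 8.9647 mol.
Reaction (2): NaCl→HCl ratio 2:2 ⇒ n(HCl) = 8.9647 mol.
Reaction (3): HCl→H2O ratio 1:1 ⇒ n(H2O) = 8.9647 mol.
Mass of H2O = 8.9647 × 18.016 = 161.51 g.

161.5 g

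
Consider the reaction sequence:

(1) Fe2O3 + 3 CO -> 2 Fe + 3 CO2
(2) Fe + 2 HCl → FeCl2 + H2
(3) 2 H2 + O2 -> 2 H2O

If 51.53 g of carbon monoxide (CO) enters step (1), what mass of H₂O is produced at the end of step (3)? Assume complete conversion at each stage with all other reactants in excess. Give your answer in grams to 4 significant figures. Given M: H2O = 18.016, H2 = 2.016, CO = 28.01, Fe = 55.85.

n(CO) = 51.53 / 28.01 = 1.8397 mol.
Reaction (1): CO→Fe ratio 3:2 ⇒ n(Fe) = 1.2265 mol.
Reaction (2): Fe→H2 ratio 1:1 ⇒ n(H2) = 1.2265 mol.
Reaction (3): H2→H2O ratio 2:2 ⇒ n(H2O) = 1.2265 mol.
Mass of H2O = 1.2265 × 18.016 = 22.096 g.

22.10 g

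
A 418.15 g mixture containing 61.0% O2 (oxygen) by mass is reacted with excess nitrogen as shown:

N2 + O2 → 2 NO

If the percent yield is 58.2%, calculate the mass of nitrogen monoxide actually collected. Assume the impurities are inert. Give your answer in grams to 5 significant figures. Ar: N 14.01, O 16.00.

278.44 g

Pure O2 available = 418.15 g × 0.610 = 255.071 g.
M(O2) = 2(16.00) = 32.00 g/mol.
M(NO) = 14.01 + 16.00 = 30.01 g/mol.
n(O2) = 255.071 g / 32.00 g/mol = 7.97098 mol.
From the equation the O2:NO mole ratio is 1:2, so n(NO) = 7.97098 × 2/1 = 15.9420 mol.
Mass of NO = 15.9420 mol × 30.01 g/mol = 478.418 g.
Actual mass collected = 478.418 g × 0.582 = 278.440 g.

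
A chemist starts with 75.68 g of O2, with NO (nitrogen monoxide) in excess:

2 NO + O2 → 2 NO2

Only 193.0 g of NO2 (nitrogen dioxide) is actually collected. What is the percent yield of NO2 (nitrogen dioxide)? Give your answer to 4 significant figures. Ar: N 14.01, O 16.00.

M(O2) = 2(16.00) = 32.00 g/mol.
M(NO2) = 14.01 + 2(16.00) = 46.01 g/mol.
n(O2) = 75.680 g / 32.00 g/mol = 2.3650 mol.
From the equation the O2:NO2 mole ratio is 1:2, so n(NO2) = 2.3650 × 2/1 = 4.7300 mol.
Mass of NO2 = 4.7300 mol × 46.01 g/mol = 217.63 g.
This is the theoretical yield. Percent yield = 193.0 g / 217.63 g × 100% = 88.684%.

88.68 %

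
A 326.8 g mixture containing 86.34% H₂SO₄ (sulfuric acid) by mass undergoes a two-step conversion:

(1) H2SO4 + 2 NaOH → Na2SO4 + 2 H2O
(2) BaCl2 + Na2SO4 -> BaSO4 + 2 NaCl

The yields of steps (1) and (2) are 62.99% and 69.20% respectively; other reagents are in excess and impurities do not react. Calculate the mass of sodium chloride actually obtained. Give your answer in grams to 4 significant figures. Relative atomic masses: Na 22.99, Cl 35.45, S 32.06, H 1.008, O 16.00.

146.6 g

Pure H2SO4 = 326.8 × 0.8634 = 282.16 g.
M(H2SO4) = 2(1.008) + 32.06 + 4(16.00) = 98.076 g/mol.
M(NaCl) = 22.99 + 35.45 = 58.44 g/mol.
n(H2SO4) = 282.16 / 98.076 = 2.8769 mol.
Step 1 (H2SO4:Na2SO4 = 1:1): theoretical n(Na2SO4) = 2.8769 mol; at 62.99% yield, n(Na2SO4) = 1.8122 mol.
Step 2 (Na2SO4:NaCl = 1:2): theoretical n(NaCl) = 3.6244 mol, so theoretical mass = 3.6244 × 58.44 = 211.81 g.
At 69.20% yield, actual mass of NaCl = 211.81 × 0.6920 = 146.57 g.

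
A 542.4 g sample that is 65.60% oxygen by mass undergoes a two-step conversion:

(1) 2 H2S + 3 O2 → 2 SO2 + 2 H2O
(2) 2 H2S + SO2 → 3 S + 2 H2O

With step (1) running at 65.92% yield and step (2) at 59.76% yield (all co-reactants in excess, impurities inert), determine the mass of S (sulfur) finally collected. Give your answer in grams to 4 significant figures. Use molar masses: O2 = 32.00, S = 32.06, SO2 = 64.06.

280.9 g

Pure O2 = 542.4 × 0.6560 = 355.81 g.
n(O2) = 355.81 / 32.00 = 11.119 mol.
Step 1 (O2:SO2 = 3:2): theoretical n(SO2) = 7.4128 mol; at 65.92% yield, n(SO2) = 4.8865 mol.
Step 2 (SO2:S = 1:3): theoretical n(S) = 14.660 mol, so theoretical mass = 14.660 × 32.06 = 469.99 g.
At 59.76% yield, actual mass of S = 469.99 × 0.5976 = 280.86 g.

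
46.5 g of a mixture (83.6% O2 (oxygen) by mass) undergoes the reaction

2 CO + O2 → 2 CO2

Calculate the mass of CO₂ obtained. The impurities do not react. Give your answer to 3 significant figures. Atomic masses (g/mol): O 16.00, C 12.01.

Mass of pure O2 = 46.5 g × 0.836 = 38.87 g.
M(O2) = 2(16.00) = 32.00 g/mol.
M(CO2) = 12.01 + 2(16.00) = 44.01 g/mol.
n(O2) = 38.87 g / 32.00 g/mol = 1.215 mol.
From the equation the O2:CO2 mole ratio is 1:2, so n(CO2) = 1.215 × 2/1 = 2.430 mol.
Mass of CO2 = 2.430 mol × 44.01 g/mol = 106.9 g.

107 g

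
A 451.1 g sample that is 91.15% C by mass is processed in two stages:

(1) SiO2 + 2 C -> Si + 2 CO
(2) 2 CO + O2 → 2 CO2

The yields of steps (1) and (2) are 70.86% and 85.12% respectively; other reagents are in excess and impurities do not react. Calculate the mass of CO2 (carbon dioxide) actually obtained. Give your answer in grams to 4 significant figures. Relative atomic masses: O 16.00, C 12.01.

Pure C = 451.1 × 0.9115 = 411.18 g.
M(C) = 12.01 g/mol.
M(CO2) = 12.01 + 2(16.00) = 44.01 g/mol.
n(C) = 411.18 / 12.01 = 34.236 mol.
Step 1 (C:CO = 2:2): theoretical n(CO) = 34.236 mol; at 70.86% yield, n(CO) = 24.260 mol.
Step 2 (CO:CO2 = 2:2): theoretical n(CO2) = 24.260 mol, so theoretical mass = 24.260 × 44.01 = 1067.7 g.
At 85.12% yield, actual mass of CO2 = 1067.7 × 0.8512 = 908.80 g.

908.8 g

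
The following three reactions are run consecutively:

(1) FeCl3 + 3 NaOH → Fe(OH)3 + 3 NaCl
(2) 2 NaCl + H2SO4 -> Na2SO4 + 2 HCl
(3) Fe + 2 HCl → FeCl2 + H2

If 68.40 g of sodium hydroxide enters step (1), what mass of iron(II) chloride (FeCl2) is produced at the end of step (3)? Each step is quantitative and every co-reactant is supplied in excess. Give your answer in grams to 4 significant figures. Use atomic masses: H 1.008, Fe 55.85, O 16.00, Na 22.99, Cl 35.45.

M(NaOH) = 22.99 + 16.00 + 1.008 = 39.998 g/mol.
M(FeCl2) = 55.85 + 2(35.45) = 126.75 g/mol.
n(NaOH) = 68.40 / 39.998 = 1.7101 mol.
Reaction (1): NaOH→NaCl ratio 3:3 ⇒ n(NaCl) = 1.7101 mol.
Reaction (2): NaCl→HCl ratio 2:2 ⇒ n(HCl) = 1.7101 mol.
Reaction (3): HCl→FeCl2 ratio 2:1 ⇒ n(FeCl2) = 0.85504 mol.
Mass of FeCl2 = 0.85504 × 126.75 = 108.38 g.

108.4 g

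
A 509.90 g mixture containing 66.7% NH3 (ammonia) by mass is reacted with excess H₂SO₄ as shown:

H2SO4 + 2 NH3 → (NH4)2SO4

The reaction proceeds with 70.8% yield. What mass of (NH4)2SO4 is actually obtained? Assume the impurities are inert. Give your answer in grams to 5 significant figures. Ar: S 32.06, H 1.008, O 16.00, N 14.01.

934.00 g

Pure NH3 available = 509.90 g × 0.667 = 340.103 g.
M(NH3) = 14.01 + 3(1.008) = 17.034 g/mol.
M((NH4)2SO4) = 2(14.01) + 8(1.008) + 32.06 + 4(16.00) = 132.144 g/mol.
n(NH3) = 340.103 g / 17.034 g/mol = 19.9661 mol.
From the equation the NH3:(NH4)2SO4 mole ratio is 2:1, so n((NH4)2SO4) = 19.9661 × 1/2 = 9.98307 mol.
Mass of (NH4)2SO4 = 9.98307 mol × 132.144 g/mol = 1319.20 g.
Actual mass collected = 1319.20 g × 0.708 = 933.996 g.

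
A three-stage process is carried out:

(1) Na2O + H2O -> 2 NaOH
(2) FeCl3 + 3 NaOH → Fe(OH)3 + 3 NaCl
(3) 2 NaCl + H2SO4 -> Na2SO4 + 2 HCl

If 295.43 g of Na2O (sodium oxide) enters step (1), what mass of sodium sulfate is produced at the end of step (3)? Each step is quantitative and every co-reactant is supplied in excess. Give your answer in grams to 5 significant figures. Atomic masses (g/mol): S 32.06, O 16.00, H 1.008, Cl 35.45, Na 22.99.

M(Na2O) = 2(22.99) + 16.00 = 61.98 g/mol.
M(Na2SO4) = 2(22.99) + 32.06 + 4(16.00) = 142.04 g/mol.
n(Na2O) = 295.43 / 61.98 = 4.76654 mol.
Reaction (1): Na2O→NaOH ratio 1:2 ⇒ n(NaOH) = 9.53308 mol.
Reaction (2): NaOH→NaCl ratio 3:3 ⇒ n(NaCl) = 9.53308 mol.
Reaction (3): NaCl→Na2SO4 ratio 2:1 ⇒ n(Na2SO4) = 4.76654 mol.
Mass of Na2SO4 = 4.76654 × 142.04 = 677.039 g.

677.04 g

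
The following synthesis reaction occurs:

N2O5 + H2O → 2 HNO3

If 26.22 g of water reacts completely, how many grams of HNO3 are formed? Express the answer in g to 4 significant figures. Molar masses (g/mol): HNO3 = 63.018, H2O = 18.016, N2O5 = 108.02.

183.4 g

n(H2O) = 26.220 g / 18.016 g/mol = 1.4554 mol.
From the equation the H2O:HNO3 mole ratio is 1:2, so n(HNO3) = 1.4554 × 2/1 = 2.9107 mol.
Mass of HNO3 = 2.9107 mol × 63.018 g/mol = 183.43 g.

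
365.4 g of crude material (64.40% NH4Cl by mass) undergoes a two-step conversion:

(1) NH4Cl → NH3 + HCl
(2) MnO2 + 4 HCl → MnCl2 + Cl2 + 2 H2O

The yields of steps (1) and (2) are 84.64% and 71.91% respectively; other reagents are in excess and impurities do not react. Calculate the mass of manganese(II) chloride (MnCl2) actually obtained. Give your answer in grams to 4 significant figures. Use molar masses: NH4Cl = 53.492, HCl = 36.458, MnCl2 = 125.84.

Pure NH4Cl = 365.4 × 0.6440 = 235.32 g.
n(NH4Cl) = 235.32 / 53.492 = 4.3991 mol.
Step 1 (NH4Cl:HCl = 1:1): theoretical n(HCl) = 4.3991 mol; at 84.64% yield, n(HCl) = 3.7234 mol.
Step 2 (HCl:MnCl2 = 4:1): theoretical n(MnCl2) = 0.93085 mol, so theoretical mass = 0.93085 × 125.84 = 117.14 g.
At 71.91% yield, actual mass of MnCl2 = 117.14 × 0.7191 = 84.234 g.

84.23 g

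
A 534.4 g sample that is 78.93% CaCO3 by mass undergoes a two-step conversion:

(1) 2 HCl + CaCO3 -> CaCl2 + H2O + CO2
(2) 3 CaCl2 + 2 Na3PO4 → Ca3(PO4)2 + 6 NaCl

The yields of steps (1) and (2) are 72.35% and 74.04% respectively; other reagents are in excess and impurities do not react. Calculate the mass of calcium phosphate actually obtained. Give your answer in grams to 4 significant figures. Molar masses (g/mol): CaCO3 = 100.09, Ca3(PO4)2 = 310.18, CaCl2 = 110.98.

Pure CaCO3 = 534.4 × 0.7893 = 421.80 g.
n(CaCO3) = 421.80 / 100.09 = 4.2142 mol.
Step 1 (CaCO3:CaCl2 = 1:1): theoretical n(CaCl2) = 4.2142 mol; at 72.35% yield, n(CaCl2) = 3.0490 mol.
Step 2 (CaCl2:Ca3(PO4)2 = 3:1): theoretical n(Ca3(PO4)2) = 1.0163 mol, so theoretical mass = 1.0163 × 310.18 = 315.25 g.
At 74.04% yield, actual mass of Ca3(PO4)2 = 315.25 × 0.7404 = 233.41 g.

233.4 g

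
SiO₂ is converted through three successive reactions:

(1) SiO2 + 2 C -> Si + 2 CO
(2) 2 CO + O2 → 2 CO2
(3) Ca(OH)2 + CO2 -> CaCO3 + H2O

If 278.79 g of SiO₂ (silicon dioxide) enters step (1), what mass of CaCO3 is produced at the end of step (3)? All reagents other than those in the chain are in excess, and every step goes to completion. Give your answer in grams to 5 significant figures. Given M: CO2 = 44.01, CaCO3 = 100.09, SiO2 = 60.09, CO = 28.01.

928.74 g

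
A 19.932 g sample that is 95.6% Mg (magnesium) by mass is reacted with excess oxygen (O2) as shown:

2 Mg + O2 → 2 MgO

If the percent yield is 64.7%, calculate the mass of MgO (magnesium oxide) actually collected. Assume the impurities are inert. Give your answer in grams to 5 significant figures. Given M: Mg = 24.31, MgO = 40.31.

20.443 g

Pure Mg available = 19.932 g × 0.956 = 19.0550 g.
n(Mg) = 19.0550 g / 24.31 g/mol = 0.783833 mol.
From the equation the Mg:MgO mole ratio is 2:2, so n(MgO) = 0.783833 × 2/2 = 0.783833 mol.
Mass of MgO = 0.783833 mol × 40.31 g/mol = 31.5963 g.
Actual mass collected = 31.5963 g × 0.647 = 20.4428 g.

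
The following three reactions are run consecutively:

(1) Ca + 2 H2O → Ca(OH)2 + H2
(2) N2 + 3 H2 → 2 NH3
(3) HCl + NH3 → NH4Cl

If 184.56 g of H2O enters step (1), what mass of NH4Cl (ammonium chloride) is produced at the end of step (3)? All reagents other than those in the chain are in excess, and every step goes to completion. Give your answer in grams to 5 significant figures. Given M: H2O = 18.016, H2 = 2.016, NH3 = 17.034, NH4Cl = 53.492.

n(H2O) = 184.56 / 18.016 = 10.2442 mol.
Reaction (1): H2O→H2 ratio 2:1 ⇒ n(H2) = 5.12211 mol.
Reaction (2): H2→NH3 ratio 3:2 ⇒ n(NH3) = 3.41474 mol.
Reaction (3): NH3→NH4Cl ratio 1:1 ⇒ n(NH4Cl) = 3.41474 mol.
Mass of NH4Cl = 3.41474 × 53.492 = 182.661 g.

182.66 g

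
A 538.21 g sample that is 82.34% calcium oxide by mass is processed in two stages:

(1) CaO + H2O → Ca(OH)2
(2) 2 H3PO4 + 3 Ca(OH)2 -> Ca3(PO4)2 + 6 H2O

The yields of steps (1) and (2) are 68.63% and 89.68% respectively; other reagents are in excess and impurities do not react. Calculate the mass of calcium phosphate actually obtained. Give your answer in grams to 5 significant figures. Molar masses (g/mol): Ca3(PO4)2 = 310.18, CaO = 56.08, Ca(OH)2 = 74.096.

Pure CaO = 538.21 × 0.8234 = 443.162 g.
n(CaO) = 443.162 / 56.08 = 7.90232 mol.
Step 1 (CaO:Ca(OH)2 = 1:1): theoretical n(Ca(OH)2) = 7.90232 mol; at 68.63% yield, n(Ca(OH)2) = 5.42336 mol.
Step 2 (Ca(OH)2:Ca3(PO4)2 = 3:1): theoretical n(Ca3(PO4)2) = 1.80779 mol, so theoretical mass = 1.80779 × 310.18 = 560.740 g.
At 89.68% yield, actual mass of Ca3(PO4)2 = 560.740 × 0.8968 = 502.871 g.

502.87 g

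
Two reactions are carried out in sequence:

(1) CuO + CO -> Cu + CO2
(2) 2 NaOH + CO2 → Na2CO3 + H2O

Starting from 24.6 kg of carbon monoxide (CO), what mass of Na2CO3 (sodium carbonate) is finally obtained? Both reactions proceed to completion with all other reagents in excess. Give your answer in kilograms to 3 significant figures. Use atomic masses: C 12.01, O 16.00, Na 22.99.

M(CO) = 12.01 + 16.00 = 28.01 g/mol.
M(Na2CO3) = 2(22.99) + 12.01 + 3(16.00) = 105.99 g/mol.
24.6 kg = 24600 g.
n(CO) = 24600 / 28.01 = 878.3 mol.
Step 1 gives a 1:1 ratio of CO to CO2, so n(CO2) = 878.3 mol.
In step 2 the CO2:Na2CO3 ratio is 1:1, so n(Na2CO3) = 878.3 mol.
Mass of Na2CO3 = 878.3 × 105.99 = 93090 g = 93.1 kg.

93.1 kg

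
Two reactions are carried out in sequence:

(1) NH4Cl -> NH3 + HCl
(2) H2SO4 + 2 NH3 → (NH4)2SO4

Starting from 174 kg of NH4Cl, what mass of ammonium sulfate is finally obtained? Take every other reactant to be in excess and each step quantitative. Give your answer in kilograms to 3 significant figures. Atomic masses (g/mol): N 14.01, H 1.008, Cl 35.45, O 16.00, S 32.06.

215 kg

M(NH4Cl) = 14.01 + 4(1.008) + 35.45 = 53.492 g/mol.
M((NH4)2SO4) = 2(14.01) + 8(1.008) + 32.06 + 4(16.00) = 132.144 g/mol.
174 kg = 174000 g.
n(NH4Cl) = 174000 / 53.492 = 3253 mol.
Step 1 gives a 1:1 ratio of NH4Cl to NH3, so n(NH3) = 3253 mol.
In step 2 the NH3:(NH4)2SO4 ratio is 2:1, so n((NH4)2SO4) = 1626 mol.
Mass of (NH4)2SO4 = 1626 × 132.144 = 214900 g = 215 kg.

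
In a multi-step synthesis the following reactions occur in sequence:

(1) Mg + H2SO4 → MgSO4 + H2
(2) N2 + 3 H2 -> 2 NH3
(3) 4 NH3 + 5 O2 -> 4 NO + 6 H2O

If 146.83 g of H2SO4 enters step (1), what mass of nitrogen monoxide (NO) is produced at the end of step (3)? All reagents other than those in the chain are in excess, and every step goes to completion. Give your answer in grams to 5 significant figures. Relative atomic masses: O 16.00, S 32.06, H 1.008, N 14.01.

M(H2SO4) = 2(1.008) + 32.06 + 4(16.00) = 98.076 g/mol.
M(NO) = 14.01 + 16.00 = 30.01 g/mol.
n(H2SO4) = 146.83 / 98.076 = 1.49710 mol.
Reaction (1): H2SO4→H2 ratio 1:1 ⇒ n(H2) = 1.49710 mol.
Reaction (2): H2→NH3 ratio 3:2 ⇒ n(NH3) = 0.998070 mol.
Reaction (3): NH3→NO ratio 4:4 ⇒ n(NO) = 0.998070 mol.
Mass of NO = 0.998070 × 30.01 = 29.9521 g.

29.952 g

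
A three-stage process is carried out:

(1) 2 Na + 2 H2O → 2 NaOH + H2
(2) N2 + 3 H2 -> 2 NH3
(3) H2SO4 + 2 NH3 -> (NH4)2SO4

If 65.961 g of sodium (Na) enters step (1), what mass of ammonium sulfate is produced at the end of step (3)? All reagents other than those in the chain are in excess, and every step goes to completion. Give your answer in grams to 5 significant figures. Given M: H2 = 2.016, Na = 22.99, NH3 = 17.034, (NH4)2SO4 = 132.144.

63.189 g

n(Na) = 65.961 / 22.99 = 2.86912 mol.
Reaction (1): Na→H2 ratio 2:1 ⇒ n(H2) = 1.43456 mol.
Reaction (2): H2→NH3 ratio 3:2 ⇒ n(NH3) = 0.956372 mol.
Reaction (3): NH3→(NH4)2SO4 ratio 2:1 ⇒ n((NH4)2SO4) = 0.478186 mol.
Mass of (NH4)2SO4 = 0.478186 × 132.144 = 63.1894 g.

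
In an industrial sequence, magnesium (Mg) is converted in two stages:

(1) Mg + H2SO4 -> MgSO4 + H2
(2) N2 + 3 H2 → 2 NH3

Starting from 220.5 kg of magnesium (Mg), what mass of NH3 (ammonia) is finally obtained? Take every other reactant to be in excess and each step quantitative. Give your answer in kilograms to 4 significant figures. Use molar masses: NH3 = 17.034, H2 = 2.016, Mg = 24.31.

103.0 kg

220.5 kg = 220500 g.
n(Mg) = 220500 / 24.31 = 9070.3 mol.
Step 1 gives a 1:1 ratio of Mg to H2, so n(H2) = 9070.3 mol.
In step 2 the H2:NH3 ratio is 3:2, so n(NH3) = 6046.9 mol.
Mass of NH3 = 6046.9 × 17.034 = 103000 g = 103.0 kg.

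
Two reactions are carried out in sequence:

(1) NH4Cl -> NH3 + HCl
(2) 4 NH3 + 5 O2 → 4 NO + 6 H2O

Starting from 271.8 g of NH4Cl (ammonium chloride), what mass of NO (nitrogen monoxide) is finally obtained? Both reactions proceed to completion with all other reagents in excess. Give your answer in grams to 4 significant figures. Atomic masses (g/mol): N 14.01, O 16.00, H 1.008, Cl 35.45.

152.5 g

M(NH4Cl) = 14.01 + 4(1.008) + 35.45 = 53.492 g/mol.
M(NO) = 14.01 + 16.00 = 30.01 g/mol.
n(NH4Cl) = 271.80 / 53.492 = 5.0811 mol.
Step 1 gives a 1:1 ratio of NH4Cl to NH3, so n(NH3) = 5.0811 mol.
In step 2 the NH3:NO ratio is 4:4, so n(NO) = 5.0811 mol.
Mass of NO = 5.0811 × 30.01 = 152.48 g.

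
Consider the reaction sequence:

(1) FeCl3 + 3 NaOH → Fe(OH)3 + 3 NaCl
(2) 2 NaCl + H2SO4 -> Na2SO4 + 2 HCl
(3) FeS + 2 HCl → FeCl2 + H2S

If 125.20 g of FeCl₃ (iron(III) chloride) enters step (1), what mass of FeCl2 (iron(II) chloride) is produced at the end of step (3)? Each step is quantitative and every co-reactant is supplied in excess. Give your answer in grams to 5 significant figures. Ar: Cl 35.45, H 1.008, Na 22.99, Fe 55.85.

M(FeCl3) = 55.85 + 3(35.45) = 162.20 g/mol.
M(FeCl2) = 55.85 + 2(35.45) = 126.75 g/mol.
n(FeCl3) = 125.20 / 162.20 = 0.771887 mol.
Reaction (1): FeCl3→NaCl ratio 1:3 ⇒ n(NaCl) = 2.31566 mol.
Reaction (2): NaCl→HCl ratio 2:2 ⇒ n(HCl) = 2.31566 mol.
Reaction (3): HCl→FeCl2 ratio 2:1 ⇒ n(FeCl2) = 1.15783 mol.
Mass of FeCl2 = 1.15783 × 126.75 = 146.755 g.

146.75 g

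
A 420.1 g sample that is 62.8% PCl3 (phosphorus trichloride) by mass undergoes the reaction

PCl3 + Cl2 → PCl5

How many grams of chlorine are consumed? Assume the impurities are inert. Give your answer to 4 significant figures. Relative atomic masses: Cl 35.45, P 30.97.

136.2 g

Mass of pure PCl3 = 420.1 g × 0.628 = 263.82 g.
M(PCl3) = 30.97 + 3(35.45) = 137.32 g/mol.
M(Cl2) = 2(35.45) = 70.90 g/mol.
n(PCl3) = 263.82 g / 137.32 g/mol = 1.9212 mol.
From the equation the PCl3:Cl2 mole ratio is 1:1, so n(Cl2) = 1.9212 × 1/1 = 1.9212 mol.
Mass of Cl2 = 1.9212 mol × 70.90 g/mol = 136.21 g.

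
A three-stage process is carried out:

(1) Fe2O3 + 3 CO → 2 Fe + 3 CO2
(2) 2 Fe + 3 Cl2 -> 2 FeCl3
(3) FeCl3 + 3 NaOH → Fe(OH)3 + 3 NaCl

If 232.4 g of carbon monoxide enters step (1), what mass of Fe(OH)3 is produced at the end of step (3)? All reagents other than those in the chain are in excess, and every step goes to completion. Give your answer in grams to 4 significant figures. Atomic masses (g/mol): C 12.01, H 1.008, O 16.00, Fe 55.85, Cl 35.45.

591.2 g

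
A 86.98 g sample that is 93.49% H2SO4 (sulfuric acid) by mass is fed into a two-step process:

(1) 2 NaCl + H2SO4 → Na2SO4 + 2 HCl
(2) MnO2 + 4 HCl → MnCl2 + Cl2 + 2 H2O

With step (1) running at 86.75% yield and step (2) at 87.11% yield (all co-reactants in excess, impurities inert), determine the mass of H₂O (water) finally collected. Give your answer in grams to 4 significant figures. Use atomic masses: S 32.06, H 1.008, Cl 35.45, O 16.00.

11.29 g

Pure H2SO4 = 86.98 × 0.9349 = 81.318 g.
M(H2SO4) = 2(1.008) + 32.06 + 4(16.00) = 98.076 g/mol.
M(H2O) = 2(1.008) + 16.00 = 18.016 g/mol.
n(H2SO4) = 81.318 / 98.076 = 0.82913 mol.
Step 1 (H2SO4:HCl = 1:2): theoretical n(HCl) = 1.6583 mol; at 86.75% yield, n(HCl) = 1.4385 mol.
Step 2 (HCl:H2O = 4:2): theoretical n(H2O) = 0.71927 mol, so theoretical mass = 0.71927 × 18.016 = 12.958 g.
At 87.11% yield, actual mass of H2O = 12.958 × 0.8711 = 11.288 g.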